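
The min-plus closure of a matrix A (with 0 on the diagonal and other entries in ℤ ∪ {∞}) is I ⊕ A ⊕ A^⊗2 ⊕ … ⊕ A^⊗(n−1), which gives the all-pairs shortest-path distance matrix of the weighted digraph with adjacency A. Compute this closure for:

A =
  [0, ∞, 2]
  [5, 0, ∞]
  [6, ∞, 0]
Closure =
  [0, ∞, 2]
  [5, 0, 7]
  [6, ∞, 0]

This is the Floyd-Warshall all-pairs shortest-path computation. For each intermediate vertex k = 0, 1, …, 2, update dist[i][j] ← min(dist[i][j], dist[i][k] + dist[k][j]). The final matrix gives, for each (i, j), the minimum total weight of any directed path from i to j (possibly empty when i = j).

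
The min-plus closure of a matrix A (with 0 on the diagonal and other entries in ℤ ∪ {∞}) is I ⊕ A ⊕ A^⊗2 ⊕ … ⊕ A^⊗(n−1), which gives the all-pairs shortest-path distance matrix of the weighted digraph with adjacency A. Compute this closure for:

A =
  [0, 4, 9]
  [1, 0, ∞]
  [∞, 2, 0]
Closure =
  [0, 4, 9]
  [1, 0, 10]
  [3, 2, 0]

This is the Floyd-Warshall all-pairs shortest-path computation. For each intermediate vertex k = 0, 1, …, 2, update dist[i][j] ← min(dist[i][j], dist[i][k] + dist[k][j]). The final matrix gives, for each (i, j), the minimum total weight of any directed path from i to j (possibly empty when i = j).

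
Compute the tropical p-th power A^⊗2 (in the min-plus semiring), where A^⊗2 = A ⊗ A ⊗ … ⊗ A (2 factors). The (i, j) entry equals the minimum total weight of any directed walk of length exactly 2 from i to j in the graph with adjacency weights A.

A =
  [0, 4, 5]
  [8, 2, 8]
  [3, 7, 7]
A^⊗2 =
  [0, 4, 5]
  [8, 4, 10]
  [3, 7, 8]

Each entry (A^⊗2)_ij equals the minimum over all length-2 walks i = v_0 → v_1 → … → v_2 = j of Σ_t A[v_t][v_{t+1}]. For example, for (i, j) = (0, 2) we minimise over 3 possible intermediate vertex sequences; the minimum is 5, attained along the walk 0 → 0 → 2.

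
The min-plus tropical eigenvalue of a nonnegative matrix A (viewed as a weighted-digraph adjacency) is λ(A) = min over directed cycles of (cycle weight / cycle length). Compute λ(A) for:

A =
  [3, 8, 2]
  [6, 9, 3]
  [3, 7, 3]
λ(A) = 5/2

Enumerate directed cycles and compute their means (weight / length). Sample:
  cycle 0 → 0: weight = 3, length = 1, mean = 3/1 ≈ 3.000
  cycle 1 → 1: weight = 9, length = 1, mean = 9/1 ≈ 9.000
  cycle 2 → 2: weight = 3, length = 1, mean = 3/1 ≈ 3.000
  cycle 0 → 1 → 0: weight = 14, length = 2, mean = 14/2 ≈ 7.000
  cycle 0 → 2 → 0: weight = 5, length = 2, mean = 5/2 ≈ 2.500
  cycle 1 → 0 → 1: weight = 14, length = 2, mean = 14/2 ≈ 7.000
Minimum mean = 2.500, attained e.g. along the cycle 0 → 2 → 0 with weight 5 and length 2. So λ(A) = 5/2 = 5/2.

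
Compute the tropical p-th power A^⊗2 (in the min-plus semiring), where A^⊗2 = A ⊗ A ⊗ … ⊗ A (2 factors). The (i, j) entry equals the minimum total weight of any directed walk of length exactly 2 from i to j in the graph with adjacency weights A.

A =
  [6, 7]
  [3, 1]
A^⊗2 =
  [10, 8]
  [4, 2]

Each entry (A^⊗2)_ij equals the minimum over all length-2 walks i = v_0 → v_1 → … → v_2 = j of Σ_t A[v_t][v_{t+1}]. For example, for (i, j) = (0, 1) we minimise over 2 possible intermediate vertex sequences; the minimum is 8, attained along the walk 0 → 1 → 1.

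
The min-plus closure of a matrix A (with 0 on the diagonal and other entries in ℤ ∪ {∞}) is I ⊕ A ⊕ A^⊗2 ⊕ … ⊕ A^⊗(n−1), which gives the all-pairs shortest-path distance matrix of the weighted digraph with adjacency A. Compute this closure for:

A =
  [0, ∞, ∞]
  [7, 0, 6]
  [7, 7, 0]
Closure =
  [0, ∞, ∞]
  [7, 0, 6]
  [7, 7, 0]

This is the Floyd-Warshall all-pairs shortest-path computation. For each intermediate vertex k = 0, 1, …, 2, update dist[i][j] ← min(dist[i][j], dist[i][k] + dist[k][j]). The final matrix gives, for each (i, j), the minimum total weight of any directed path from i to j (possibly empty when i = j).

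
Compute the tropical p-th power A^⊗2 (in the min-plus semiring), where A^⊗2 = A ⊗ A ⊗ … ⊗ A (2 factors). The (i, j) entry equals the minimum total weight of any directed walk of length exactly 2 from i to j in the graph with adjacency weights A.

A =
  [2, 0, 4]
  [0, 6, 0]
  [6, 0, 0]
A^⊗2 =
  [0, 2, 0]
  [2, 0, 0]
  [0, 0, 0]

Each entry (A^⊗2)_ij equals the minimum over all length-2 walks i = v_0 → v_1 → … → v_2 = j of Σ_t A[v_t][v_{t+1}]. For example, for (i, j) = (0, 2) we minimise over 3 possible intermediate vertex sequences; the minimum is 0, attained along the walk 0 → 1 → 2.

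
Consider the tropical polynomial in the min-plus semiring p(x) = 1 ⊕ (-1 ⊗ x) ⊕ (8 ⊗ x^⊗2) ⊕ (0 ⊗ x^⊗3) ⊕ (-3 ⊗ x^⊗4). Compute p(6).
p(6) = 1

A tropical monomial a ⊗ x^⊗i evaluates to a + i · x. Evaluating each term at x = 6:
  Term 0 contributes 1 + 0 · 6 = 1
  Term 1 contributes -1 + 1 · 6 = 5
  Term 2 contributes 8 + 2 · 6 = 20
  Term 3 contributes 0 + 3 · 6 = 18
  Term 4 contributes -3 + 4 · 6 = 21
p(6) = ⊕ of these = min[1, 5, 20, 18, 21] = 1.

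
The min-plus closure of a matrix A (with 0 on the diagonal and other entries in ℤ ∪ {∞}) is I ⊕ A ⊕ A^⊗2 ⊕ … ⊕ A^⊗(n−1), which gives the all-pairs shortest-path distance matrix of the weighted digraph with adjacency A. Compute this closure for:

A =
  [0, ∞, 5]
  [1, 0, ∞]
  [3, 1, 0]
Closure =
  [0, 6, 5]
  [1, 0, 6]
  [2, 1, 0]

This is the Floyd-Warshall all-pairs shortest-path computation. For each intermediate vertex k = 0, 1, …, 2, update dist[i][j] ← min(dist[i][j], dist[i][k] + dist[k][j]). The final matrix gives, for each (i, j), the minimum total weight of any directed path from i to j (possibly empty when i = j).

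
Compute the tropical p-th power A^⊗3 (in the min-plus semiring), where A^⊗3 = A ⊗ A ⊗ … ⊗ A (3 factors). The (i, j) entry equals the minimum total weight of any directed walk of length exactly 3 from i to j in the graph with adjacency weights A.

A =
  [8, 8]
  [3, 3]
A^⊗3 =
  [14, 14]
  [9, 9]

Each entry (A^⊗3)_ij equals the minimum over all length-3 walks i = v_0 → v_1 → … → v_3 = j of Σ_t A[v_t][v_{t+1}]. For example, for (i, j) = (0, 1) we minimise over 4 possible intermediate vertex sequences; the minimum is 14, attained along the walk 0 → 1 → 1 → 1.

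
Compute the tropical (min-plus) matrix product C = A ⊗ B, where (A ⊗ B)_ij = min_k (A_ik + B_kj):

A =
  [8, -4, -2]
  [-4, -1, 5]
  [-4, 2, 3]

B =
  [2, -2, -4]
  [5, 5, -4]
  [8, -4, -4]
A ⊗ B =
  [1, -6, -8]
  [-2, -6, -8]
  [-2, -6, -8]

Apply the min-plus product entry-by-entry:
  C[0][0] = min over k of (A[0][0] + B[0][0] = 8 + 2 = 10, A[0][1] + B[1][0] = -4 + 5 = 1, A[0][2] + B[2][0] = -2 + 8 = 6) = 1 (attained at k = 1)
  C[0][1] = min over k of (A[0][0] + B[0][1] = 8 + -2 = 6, A[0][1] + B[1][1] = -4 + 5 = 1, A[0][2] + B[2][1] = -2 + -4 = -6) = -6 (attained at k = 2)
  C[0][2] = min over k of (A[0][0] + B[0][2] = 8 + -4 = 4, A[0][1] + B[1][2] = -4 + -4 = -8, A[0][2] + B[2][2] = -2 + -4 = -6) = -8 (attained at k = 1)
  C[1][0] = min over k of (A[1][0] + B[0][0] = -4 + 2 = -2, A[1][1] + B[1][0] = -1 + 5 = 4, A[1][2] + B[2][0] = 5 + 8 = 13) = -2 (attained at k = 0)
  C[1][1] = min over k of (A[1][0] + B[0][1] = -4 + -2 = -6, A[1][1] + B[1][1] = -1 + 5 = 4, A[1][2] + B[2][1] = 5 + -4 = 1) = -6 (attained at k = 0)
  C[1][2] = min over k of (A[1][0] + B[0][2] = -4 + -4 = -8, A[1][1] + B[1][2] = -1 + -4 = -5, A[1][2] + B[2][2] = 5 + -4 = 1) = -8 (attained at k = 0)
  C[2][0] = min over k of (A[2][0] + B[0][0] = -4 + 2 = -2, A[2][1] + B[1][0] = 2 + 5 = 7, A[2][2] + B[2][0] = 3 + 8 = 11) = -2 (attained at k = 0)
  C[2][1] = min over k of (A[2][0] + B[0][1] = -4 + -2 = -6, A[2][1] + B[1][1] = 2 + 5 = 7, A[2][2] + B[2][1] = 3 + -4 = -1) = -6 (attained at k = 0)
  C[2][2] = min over k of (A[2][0] + B[0][2] = -4 + -4 = -8, A[2][1] + B[1][2] = 2 + -4 = -2, A[2][2] + B[2][2] = 3 + -4 = -1) = -8 (attained at k = 0)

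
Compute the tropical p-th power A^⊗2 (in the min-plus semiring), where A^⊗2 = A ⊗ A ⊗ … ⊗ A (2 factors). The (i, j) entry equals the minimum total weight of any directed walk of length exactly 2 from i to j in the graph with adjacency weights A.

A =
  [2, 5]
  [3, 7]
A^⊗2 =
  [4, 7]
  [5, 8]

Each entry (A^⊗2)_ij equals the minimum over all length-2 walks i = v_0 → v_1 → … → v_2 = j of Σ_t A[v_t][v_{t+1}]. For example, for (i, j) = (0, 1) we minimise over 2 possible intermediate vertex sequences; the minimum is 7, attained along the walk 0 → 0 → 1.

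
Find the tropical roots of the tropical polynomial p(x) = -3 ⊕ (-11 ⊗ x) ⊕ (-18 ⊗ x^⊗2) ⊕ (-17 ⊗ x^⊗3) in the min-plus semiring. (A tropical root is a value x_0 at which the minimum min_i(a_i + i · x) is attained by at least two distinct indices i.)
Roots: {-1, 7, 8}

Each tropical root is a break point of the lower envelope of the lines y = a_i + i · x (there are 4 lines, with slopes 0, 1, ..., 3). Only the lines that attain the minimum somewhere contribute to roots; other lines are dominated. Here the surviving (envelope) indices are i = 3, i = 2, i = 1, i = 0.
Intersections between consecutive envelope lines give the roots: for adjacent envelope indices i < j the intersection is x = (a_i − a_j) / (j − i). Reading off the sorted break points: {-1, 7, 8}.
Verification: at each break x_0, at least two indices attain the minimum of min_i(a_i + i · x_0).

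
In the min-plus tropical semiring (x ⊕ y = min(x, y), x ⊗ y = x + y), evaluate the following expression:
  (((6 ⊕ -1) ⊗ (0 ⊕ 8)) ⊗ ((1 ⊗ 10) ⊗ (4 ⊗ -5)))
(((6 ⊕ -1) ⊗ (0 ⊕ 8)) ⊗ ((1 ⊗ 10) ⊗ (4 ⊗ -5))) = 9

Expand innermost to outermost. Recall ⊕ takes the minimum of its arguments and ⊗ takes their sum. Working out the expression (((6 ⊕ -1) ⊗ (0 ⊕ 8)) ⊗ ((1 ⊗ 10) ⊗ (4 ⊗ -5))) gives 9.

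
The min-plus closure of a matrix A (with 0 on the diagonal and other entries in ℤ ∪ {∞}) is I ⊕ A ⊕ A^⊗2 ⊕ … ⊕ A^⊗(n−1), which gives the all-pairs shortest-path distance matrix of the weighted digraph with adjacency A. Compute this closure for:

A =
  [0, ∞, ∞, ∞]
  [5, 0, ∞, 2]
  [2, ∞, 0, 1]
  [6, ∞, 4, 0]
Closure =
  [0, ∞, ∞, ∞]
  [5, 0, 6, 2]
  [2, ∞, 0, 1]
  [6, ∞, 4, 0]

This is the Floyd-Warshall all-pairs shortest-path computation. For each intermediate vertex k = 0, 1, …, 3, update dist[i][j] ← min(dist[i][j], dist[i][k] + dist[k][j]). The final matrix gives, for each (i, j), the minimum total weight of any directed path from i to j (possibly empty when i = j).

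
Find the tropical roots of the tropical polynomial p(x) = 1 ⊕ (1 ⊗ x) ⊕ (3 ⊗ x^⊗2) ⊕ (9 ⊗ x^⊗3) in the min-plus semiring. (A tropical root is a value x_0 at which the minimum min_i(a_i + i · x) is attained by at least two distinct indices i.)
Roots: {-6, -2, 0}

Each tropical root is a break point of the lower envelope of the lines y = a_i + i · x (there are 4 lines, with slopes 0, 1, ..., 3). Only the lines that attain the minimum somewhere contribute to roots; other lines are dominated. Here the surviving (envelope) indices are i = 3, i = 2, i = 1, i = 0.
Intersections between consecutive envelope lines give the roots: for adjacent envelope indices i < j the intersection is x = (a_i − a_j) / (j − i). Reading off the sorted break points: {-6, -2, 0}.
Verification: at each break x_0, at least two indices attain the minimum of min_i(a_i + i · x_0).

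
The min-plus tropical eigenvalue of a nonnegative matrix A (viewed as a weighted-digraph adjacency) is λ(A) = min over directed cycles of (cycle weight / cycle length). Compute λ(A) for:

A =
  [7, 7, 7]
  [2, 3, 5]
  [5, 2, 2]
λ(A) = 2

Enumerate directed cycles and compute their means (weight / length). Sample:
  cycle 0 → 0: weight = 7, length = 1, mean = 7/1 ≈ 7.000
  cycle 1 → 1: weight = 3, length = 1, mean = 3/1 ≈ 3.000
  cycle 2 → 2: weight = 2, length = 1, mean = 2/1 ≈ 2.000
  cycle 0 → 1 → 0: weight = 9, length = 2, mean = 9/2 ≈ 4.500
  cycle 0 → 2 → 0: weight = 12, length = 2, mean = 12/2 ≈ 6.000
  cycle 1 → 0 → 1: weight = 9, length = 2, mean = 9/2 ≈ 4.500
Minimum mean = 2.000, attained e.g. along the cycle 2 → 2 with weight 2 and length 1. So λ(A) = 2/1 = 2.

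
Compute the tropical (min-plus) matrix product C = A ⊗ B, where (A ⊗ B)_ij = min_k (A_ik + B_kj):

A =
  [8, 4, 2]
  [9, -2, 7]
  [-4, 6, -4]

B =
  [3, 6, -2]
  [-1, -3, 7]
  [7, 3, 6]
A ⊗ B =
  [3, 1, 6]
  [-3, -5, 5]
  [-1, -1, -6]

Apply the min-plus product entry-by-entry:
  C[0][0] = min over k of (A[0][0] + B[0][0] = 8 + 3 = 11, A[0][1] + B[1][0] = 4 + -1 = 3, A[0][2] + B[2][0] = 2 + 7 = 9) = 3 (attained at k = 1)
  C[0][1] = min over k of (A[0][0] + B[0][1] = 8 + 6 = 14, A[0][1] + B[1][1] = 4 + -3 = 1, A[0][2] + B[2][1] = 2 + 3 = 5) = 1 (attained at k = 1)
  C[0][2] = min over k of (A[0][0] + B[0][2] = 8 + -2 = 6, A[0][1] + B[1][2] = 4 + 7 = 11, A[0][2] + B[2][2] = 2 + 6 = 8) = 6 (attained at k = 0)
  C[1][0] = min over k of (A[1][0] + B[0][0] = 9 + 3 = 12, A[1][1] + B[1][0] = -2 + -1 = -3, A[1][2] + B[2][0] = 7 + 7 = 14) = -3 (attained at k = 1)
  C[1][1] = min over k of (A[1][0] + B[0][1] = 9 + 6 = 15, A[1][1] + B[1][1] = -2 + -3 = -5, A[1][2] + B[2][1] = 7 + 3 = 10) = -5 (attained at k = 1)
  C[1][2] = min over k of (A[1][0] + B[0][2] = 9 + -2 = 7, A[1][1] + B[1][2] = -2 + 7 = 5, A[1][2] + B[2][2] = 7 + 6 = 13) = 5 (attained at k = 1)
  C[2][0] = min over k of (A[2][0] + B[0][0] = -4 + 3 = -1, A[2][1] + B[1][0] = 6 + -1 = 5, A[2][2] + B[2][0] = -4 + 7 = 3) = -1 (attained at k = 0)
  C[2][1] = min over k of (A[2][0] + B[0][1] = -4 + 6 = 2, A[2][1] + B[1][1] = 6 + -3 = 3, A[2][2] + B[2][1] = -4 + 3 = -1) = -1 (attained at k = 2)
  C[2][2] = min over k of (A[2][0] + B[0][2] = -4 + -2 = -6, A[2][1] + B[1][2] = 6 + 7 = 13, A[2][2] + B[2][2] = -4 + 6 = 2) = -6 (attained at k = 0)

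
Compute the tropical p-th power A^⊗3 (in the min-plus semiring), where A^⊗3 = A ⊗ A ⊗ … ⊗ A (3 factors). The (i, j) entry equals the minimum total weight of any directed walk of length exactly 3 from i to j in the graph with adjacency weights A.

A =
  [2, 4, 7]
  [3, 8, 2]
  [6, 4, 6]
A^⊗3 =
  [6, 8, 8]
  [7, 9, 8]
  [9, 10, 12]

Each entry (A^⊗3)_ij equals the minimum over all length-3 walks i = v_0 → v_1 → … → v_3 = j of Σ_t A[v_t][v_{t+1}]. For example, for (i, j) = (0, 2) we minimise over 9 possible intermediate vertex sequences; the minimum is 8, attained along the walk 0 → 0 → 1 → 2.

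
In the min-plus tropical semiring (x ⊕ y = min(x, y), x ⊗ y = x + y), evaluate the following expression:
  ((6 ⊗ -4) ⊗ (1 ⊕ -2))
((6 ⊗ -4) ⊗ (1 ⊕ -2)) = 0

Expand innermost to outermost. Recall ⊕ takes the minimum of its arguments and ⊗ takes their sum. Working out the expression ((6 ⊗ -4) ⊗ (1 ⊕ -2)) gives 0.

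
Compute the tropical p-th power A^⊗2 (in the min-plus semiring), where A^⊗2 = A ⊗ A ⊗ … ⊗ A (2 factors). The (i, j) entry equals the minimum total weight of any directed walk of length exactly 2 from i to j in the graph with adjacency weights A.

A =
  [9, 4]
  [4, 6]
A^⊗2 =
  [8, 10]
  [10, 8]

Each entry (A^⊗2)_ij equals the minimum over all length-2 walks i = v_0 → v_1 → … → v_2 = j of Σ_t A[v_t][v_{t+1}]. For example, for (i, j) = (0, 1) we minimise over 2 possible intermediate vertex sequences; the minimum is 10, attained along the walk 0 → 1 → 1.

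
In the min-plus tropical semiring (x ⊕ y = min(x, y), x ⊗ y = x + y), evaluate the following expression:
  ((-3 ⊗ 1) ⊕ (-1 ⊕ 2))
((-3 ⊗ 1) ⊕ (-1 ⊕ 2)) = -2

Expand innermost to outermost. Recall ⊕ takes the minimum of its arguments and ⊗ takes their sum. Working out the expression ((-3 ⊗ 1) ⊕ (-1 ⊕ 2)) gives -2.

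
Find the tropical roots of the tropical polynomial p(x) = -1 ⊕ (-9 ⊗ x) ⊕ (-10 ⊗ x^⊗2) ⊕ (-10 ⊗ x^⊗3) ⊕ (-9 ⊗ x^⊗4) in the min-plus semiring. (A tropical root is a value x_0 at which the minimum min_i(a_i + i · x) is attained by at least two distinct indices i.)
Roots: {-1, 0, 1, 8}

Each tropical root is a break point of the lower envelope of the lines y = a_i + i · x (there are 5 lines, with slopes 0, 1, ..., 4). Only the lines that attain the minimum somewhere contribute to roots; other lines are dominated. Here the surviving (envelope) indices are i = 4, i = 3, i = 2, i = 1, i = 0.
Intersections between consecutive envelope lines give the roots: for adjacent envelope indices i < j the intersection is x = (a_i − a_j) / (j − i). Reading off the sorted break points: {-1, 0, 1, 8}.
Verification: at each break x_0, at least two indices attain the minimum of min_i(a_i + i · x_0).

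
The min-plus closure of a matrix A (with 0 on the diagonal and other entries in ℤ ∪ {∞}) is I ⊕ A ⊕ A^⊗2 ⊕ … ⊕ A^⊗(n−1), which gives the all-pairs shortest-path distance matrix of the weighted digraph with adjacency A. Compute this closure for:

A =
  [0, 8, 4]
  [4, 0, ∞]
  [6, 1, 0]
Closure =
  [0, 5, 4]
  [4, 0, 8]
  [5, 1, 0]

This is the Floyd-Warshall all-pairs shortest-path computation. For each intermediate vertex k = 0, 1, …, 2, update dist[i][j] ← min(dist[i][j], dist[i][k] + dist[k][j]). The final matrix gives, for each (i, j), the minimum total weight of any directed path from i to j (possibly empty when i = j).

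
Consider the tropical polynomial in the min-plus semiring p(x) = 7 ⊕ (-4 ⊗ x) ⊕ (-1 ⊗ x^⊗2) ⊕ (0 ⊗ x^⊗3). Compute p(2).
p(2) = -2

A tropical monomial a ⊗ x^⊗i evaluates to a + i · x. Evaluating each term at x = 2:
  Term 0 contributes 7 + 0 · 2 = 7
  Term 1 contributes -4 + 1 · 2 = -2
  Term 2 contributes -1 + 2 · 2 = 3
  Term 3 contributes 0 + 3 · 2 = 6
p(2) = ⊕ of these = min[7, -2, 3, 6] = -2.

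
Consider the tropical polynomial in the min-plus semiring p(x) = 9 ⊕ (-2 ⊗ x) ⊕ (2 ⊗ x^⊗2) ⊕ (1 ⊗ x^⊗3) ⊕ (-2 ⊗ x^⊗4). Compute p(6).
p(6) = 4

A tropical monomial a ⊗ x^⊗i evaluates to a + i · x. Evaluating each term at x = 6:
  Term 0 contributes 9 + 0 · 6 = 9
  Term 1 contributes -2 + 1 · 6 = 4
  Term 2 contributes 2 + 2 · 6 = 14
  Term 3 contributes 1 + 3 · 6 = 19
  Term 4 contributes -2 + 4 · 6 = 22
p(6) = ⊕ of these = min[9, 4, 14, 19, 22] = 4.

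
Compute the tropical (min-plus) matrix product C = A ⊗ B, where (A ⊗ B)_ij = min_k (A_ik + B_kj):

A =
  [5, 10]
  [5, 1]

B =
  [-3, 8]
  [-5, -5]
A ⊗ B =
  [2, 5]
  [-4, -4]

Apply the min-plus product entry-by-entry:
  C[0][0] = min over k of (A[0][0] + B[0][0] = 5 + -3 = 2, A[0][1] + B[1][0] = 10 + -5 = 5) = 2 (attained at k = 0)
  C[0][1] = min over k of (A[0][0] + B[0][1] = 5 + 8 = 13, A[0][1] + B[1][1] = 10 + -5 = 5) = 5 (attained at k = 1)
  C[1][0] = min over k of (A[1][0] + B[0][0] = 5 + -3 = 2, A[1][1] + B[1][0] = 1 + -5 = -4) = -4 (attained at k = 1)
  C[1][1] = min over k of (A[1][0] + B[0][1] = 5 + 8 = 13, A[1][1] + B[1][1] = 1 + -5 = -4) = -4 (attained at k = 1)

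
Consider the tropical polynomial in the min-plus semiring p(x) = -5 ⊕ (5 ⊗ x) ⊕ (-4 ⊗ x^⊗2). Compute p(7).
p(7) = -5

A tropical monomial a ⊗ x^⊗i evaluates to a + i · x. Evaluating each term at x = 7:
  Term 0 contributes -5 + 0 · 7 = -5
  Term 1 contributes 5 + 1 · 7 = 12
  Term 2 contributes -4 + 2 · 7 = 10
p(7) = ⊕ of these = min[-5, 12, 10] = -5.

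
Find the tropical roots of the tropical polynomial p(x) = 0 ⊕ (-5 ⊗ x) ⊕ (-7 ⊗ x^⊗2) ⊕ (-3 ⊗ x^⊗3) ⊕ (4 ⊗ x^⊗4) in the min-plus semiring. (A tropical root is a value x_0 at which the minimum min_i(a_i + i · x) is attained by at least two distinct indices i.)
Roots: {-7, -4, 2, 5}

Each tropical root is a break point of the lower envelope of the lines y = a_i + i · x (there are 5 lines, with slopes 0, 1, ..., 4). Only the lines that attain the minimum somewhere contribute to roots; other lines are dominated. Here the surviving (envelope) indices are i = 4, i = 3, i = 2, i = 1, i = 0.
Intersections between consecutive envelope lines give the roots: for adjacent envelope indices i < j the intersection is x = (a_i − a_j) / (j − i). Reading off the sorted break points: {-7, -4, 2, 5}.
Verification: at each break x_0, at least two indices attain the minimum of min_i(a_i + i · x_0).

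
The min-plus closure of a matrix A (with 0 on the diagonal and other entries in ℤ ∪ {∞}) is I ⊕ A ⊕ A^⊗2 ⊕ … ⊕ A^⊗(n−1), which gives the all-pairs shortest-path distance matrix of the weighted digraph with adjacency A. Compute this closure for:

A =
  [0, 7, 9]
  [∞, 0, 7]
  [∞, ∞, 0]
Closure =
  [0, 7, 9]
  [∞, 0, 7]
  [∞, ∞, 0]

This is the Floyd-Warshall all-pairs shortest-path computation. For each intermediate vertex k = 0, 1, …, 2, update dist[i][j] ← min(dist[i][j], dist[i][k] + dist[k][j]). The final matrix gives, for each (i, j), the minimum total weight of any directed path from i to j (possibly empty when i = j).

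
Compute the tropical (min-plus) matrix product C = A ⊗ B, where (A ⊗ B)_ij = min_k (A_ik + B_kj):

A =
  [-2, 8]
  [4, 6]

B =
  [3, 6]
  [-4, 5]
A ⊗ B =
  [1, 4]
  [2, 10]

Apply the min-plus product entry-by-entry:
  C[0][0] = min over k of (A[0][0] + B[0][0] = -2 + 3 = 1, A[0][1] + B[1][0] = 8 + -4 = 4) = 1 (attained at k = 0)
  C[0][1] = min over k of (A[0][0] + B[0][1] = -2 + 6 = 4, A[0][1] + B[1][1] = 8 + 5 = 13) = 4 (attained at k = 0)
  C[1][0] = min over k of (A[1][0] + B[0][0] = 4 + 3 = 7, A[1][1] + B[1][0] = 6 + -4 = 2) = 2 (attained at k = 1)
  C[1][1] = min over k of (A[1][0] + B[0][1] = 4 + 6 = 10, A[1][1] + B[1][1] = 6 + 5 = 11) = 10 (attained at k = 0)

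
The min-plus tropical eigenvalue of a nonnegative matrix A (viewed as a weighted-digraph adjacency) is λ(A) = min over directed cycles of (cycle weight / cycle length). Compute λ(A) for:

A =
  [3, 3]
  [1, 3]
λ(A) = 2

Enumerate directed cycles and compute their means (weight / length). Sample:
  cycle 0 → 0: weight = 3, length = 1, mean = 3/1 ≈ 3.000
  cycle 1 → 1: weight = 3, length = 1, mean = 3/1 ≈ 3.000
  cycle 0 → 1 → 0: weight = 4, length = 2, mean = 4/2 ≈ 2.000
  cycle 1 → 0 → 1: weight = 4, length = 2, mean = 4/2 ≈ 2.000
Minimum mean = 2.000, attained e.g. along the cycle 0 → 1 → 0 with weight 4 and length 2. So λ(A) = 4/2 = 2.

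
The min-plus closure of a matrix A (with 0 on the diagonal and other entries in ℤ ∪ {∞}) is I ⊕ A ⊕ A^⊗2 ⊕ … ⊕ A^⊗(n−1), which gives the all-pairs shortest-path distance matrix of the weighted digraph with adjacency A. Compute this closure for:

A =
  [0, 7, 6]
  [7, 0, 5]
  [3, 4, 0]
Closure =
  [0, 7, 6]
  [7, 0, 5]
  [3, 4, 0]

This is the Floyd-Warshall all-pairs shortest-path computation. For each intermediate vertex k = 0, 1, …, 2, update dist[i][j] ← min(dist[i][j], dist[i][k] + dist[k][j]). The final matrix gives, for each (i, j), the minimum total weight of any directed path from i to j (possibly empty when i = j).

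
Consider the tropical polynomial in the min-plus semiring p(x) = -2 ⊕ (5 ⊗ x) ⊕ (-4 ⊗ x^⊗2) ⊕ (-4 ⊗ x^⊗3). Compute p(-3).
p(-3) = -13

A tropical monomial a ⊗ x^⊗i evaluates to a + i · x. Evaluating each term at x = -3:
  Term 0 contributes -2 + 0 · -3 = -2
  Term 1 contributes 5 + 1 · -3 = 2
  Term 2 contributes -4 + 2 · -3 = -10
  Term 3 contributes -4 + 3 · -3 = -13
p(-3) = ⊕ of these = min[-2, 2, -10, -13] = -13.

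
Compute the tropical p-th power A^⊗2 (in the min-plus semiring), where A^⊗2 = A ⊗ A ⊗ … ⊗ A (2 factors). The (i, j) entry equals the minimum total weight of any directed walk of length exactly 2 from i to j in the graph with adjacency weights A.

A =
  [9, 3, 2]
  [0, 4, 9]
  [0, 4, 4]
A^⊗2 =
  [2, 6, 6]
  [4, 3, 2]
  [4, 3, 2]

Each entry (A^⊗2)_ij equals the minimum over all length-2 walks i = v_0 → v_1 → … → v_2 = j of Σ_t A[v_t][v_{t+1}]. For example, for (i, j) = (0, 2) we minimise over 3 possible intermediate vertex sequences; the minimum is 6, attained along the walk 0 → 2 → 2.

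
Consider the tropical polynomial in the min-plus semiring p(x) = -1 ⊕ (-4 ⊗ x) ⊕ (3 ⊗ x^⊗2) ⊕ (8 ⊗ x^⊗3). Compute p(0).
p(0) = -4

A tropical monomial a ⊗ x^⊗i evaluates to a + i · x. Evaluating each term at x = 0:
  Term 0 contributes -1 + 0 · 0 = -1
  Term 1 contributes -4 + 1 · 0 = -4
  Term 2 contributes 3 + 2 · 0 = 3
  Term 3 contributes 8 + 3 · 0 = 8
p(0) = ⊕ of these = min[-1, -4, 3, 8] = -4.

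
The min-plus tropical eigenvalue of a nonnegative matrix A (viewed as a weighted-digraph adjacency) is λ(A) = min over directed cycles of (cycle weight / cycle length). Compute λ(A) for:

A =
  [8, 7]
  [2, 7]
λ(A) = 9/2

Enumerate directed cycles and compute their means (weight / length). Sample:
  cycle 0 → 0: weight = 8, length = 1, mean = 8/1 ≈ 8.000
  cycle 1 → 1: weight = 7, length = 1, mean = 7/1 ≈ 7.000
  cycle 0 → 1 → 0: weight = 9, length = 2, mean = 9/2 ≈ 4.500
  cycle 1 → 0 → 1: weight = 9, length = 2, mean = 9/2 ≈ 4.500
Minimum mean = 4.500, attained e.g. along the cycle 0 → 1 → 0 with weight 9 and length 2. So λ(A) = 9/2 = 9/2.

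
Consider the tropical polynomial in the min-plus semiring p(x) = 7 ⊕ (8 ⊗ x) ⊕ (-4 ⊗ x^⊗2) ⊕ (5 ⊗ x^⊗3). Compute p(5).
p(5) = 6

A tropical monomial a ⊗ x^⊗i evaluates to a + i · x. Evaluating each term at x = 5:
  Term 0 contributes 7 + 0 · 5 = 7
  Term 1 contributes 8 + 1 · 5 = 13
  Term 2 contributes -4 + 2 · 5 = 6
  Term 3 contributes 5 + 3 · 5 = 20
p(5) = ⊕ of these = min[7, 13, 6, 20] = 6.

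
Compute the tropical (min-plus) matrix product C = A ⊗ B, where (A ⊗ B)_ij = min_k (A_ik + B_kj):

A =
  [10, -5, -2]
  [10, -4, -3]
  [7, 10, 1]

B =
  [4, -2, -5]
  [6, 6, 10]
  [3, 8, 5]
A ⊗ B =
  [1, 1, 3]
  [0, 2, 2]
  [4, 5, 2]

Apply the min-plus product entry-by-entry:
  C[0][0] = min over k of (A[0][0] + B[0][0] = 10 + 4 = 14, A[0][1] + B[1][0] = -5 + 6 = 1, A[0][2] + B[2][0] = -2 + 3 = 1) = 1 (attained at k = 1)
  C[0][1] = min over k of (A[0][0] + B[0][1] = 10 + -2 = 8, A[0][1] + B[1][1] = -5 + 6 = 1, A[0][2] + B[2][1] = -2 + 8 = 6) = 1 (attained at k = 1)
  C[0][2] = min over k of (A[0][0] + B[0][2] = 10 + -5 = 5, A[0][1] + B[1][2] = -5 + 10 = 5, A[0][2] + B[2][2] = -2 + 5 = 3) = 3 (attained at k = 2)
  C[1][0] = min over k of (A[1][0] + B[0][0] = 10 + 4 = 14, A[1][1] + B[1][0] = -4 + 6 = 2, A[1][2] + B[2][0] = -3 + 3 = 0) = 0 (attained at k = 2)
  C[1][1] = min over k of (A[1][0] + B[0][1] = 10 + -2 = 8, A[1][1] + B[1][1] = -4 + 6 = 2, A[1][2] + B[2][1] = -3 + 8 = 5) = 2 (attained at k = 1)
  C[1][2] = min over k of (A[1][0] + B[0][2] = 10 + -5 = 5, A[1][1] + B[1][2] = -4 + 10 = 6, A[1][2] + B[2][2] = -3 + 5 = 2) = 2 (attained at k = 2)
  C[2][0] = min over k of (A[2][0] + B[0][0] = 7 + 4 = 11, A[2][1] + B[1][0] = 10 + 6 = 16, A[2][2] + B[2][0] = 1 + 3 = 4) = 4 (attained at k = 2)
  C[2][1] = min over k of (A[2][0] + B[0][1] = 7 + -2 = 5, A[2][1] + B[1][1] = 10 + 6 = 16, A[2][2] + B[2][1] = 1 + 8 = 9) = 5 (attained at k = 0)
  C[2][2] = min over k of (A[2][0] + B[0][2] = 7 + -5 = 2, A[2][1] + B[1][2] = 10 + 10 = 20, A[2][2] + B[2][2] = 1 + 5 = 6) = 2 (attained at k = 0)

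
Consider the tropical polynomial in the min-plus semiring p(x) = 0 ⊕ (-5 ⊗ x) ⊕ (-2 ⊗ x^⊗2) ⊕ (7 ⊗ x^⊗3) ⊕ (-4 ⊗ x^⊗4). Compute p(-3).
p(-3) = -16

A tropical monomial a ⊗ x^⊗i evaluates to a + i · x. Evaluating each term at x = -3:
  Term 0 contributes 0 + 0 · -3 = 0
  Term 1 contributes -5 + 1 · -3 = -8
  Term 2 contributes -2 + 2 · -3 = -8
  Term 3 contributes 7 + 3 · -3 = -2
  Term 4 contributes -4 + 4 · -3 = -16
p(-3) = ⊕ of these = min[0, -8, -8, -2, -16] = -16.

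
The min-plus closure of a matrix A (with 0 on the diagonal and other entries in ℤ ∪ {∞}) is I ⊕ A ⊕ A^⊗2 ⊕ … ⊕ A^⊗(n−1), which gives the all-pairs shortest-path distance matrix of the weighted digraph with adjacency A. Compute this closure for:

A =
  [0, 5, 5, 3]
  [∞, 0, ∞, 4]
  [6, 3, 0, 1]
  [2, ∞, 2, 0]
Closure =
  [0, 5, 5, 3]
  [6, 0, 6, 4]
  [3, 3, 0, 1]
  [2, 5, 2, 0]

This is the Floyd-Warshall all-pairs shortest-path computation. For each intermediate vertex k = 0, 1, …, 3, update dist[i][j] ← min(dist[i][j], dist[i][k] + dist[k][j]). The final matrix gives, for each (i, j), the minimum total weight of any directed path from i to j (possibly empty when i = j).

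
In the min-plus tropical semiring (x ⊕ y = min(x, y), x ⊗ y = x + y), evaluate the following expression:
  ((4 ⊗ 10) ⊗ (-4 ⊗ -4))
((4 ⊗ 10) ⊗ (-4 ⊗ -4)) = 6

Expand innermost to outermost. Recall ⊕ takes the minimum of its arguments and ⊗ takes their sum. Working out the expression ((4 ⊗ 10) ⊗ (-4 ⊗ -4)) gives 6.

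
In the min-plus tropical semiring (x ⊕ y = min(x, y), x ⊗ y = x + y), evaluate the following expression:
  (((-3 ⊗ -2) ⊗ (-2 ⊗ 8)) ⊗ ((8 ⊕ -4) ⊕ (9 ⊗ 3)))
(((-3 ⊗ -2) ⊗ (-2 ⊗ 8)) ⊗ ((8 ⊕ -4) ⊕ (9 ⊗ 3))) = -3

Expand innermost to outermost. Recall ⊕ takes the minimum of its arguments and ⊗ takes their sum. Working out the expression (((-3 ⊗ -2) ⊗ (-2 ⊗ 8)) ⊗ ((8 ⊕ -4) ⊕ (9 ⊗ 3))) gives -3.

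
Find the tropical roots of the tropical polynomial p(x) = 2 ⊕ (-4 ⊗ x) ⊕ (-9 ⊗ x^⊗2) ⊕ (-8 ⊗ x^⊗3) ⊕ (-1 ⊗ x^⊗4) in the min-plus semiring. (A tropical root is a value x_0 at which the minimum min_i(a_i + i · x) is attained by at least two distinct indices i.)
Roots: {-7, -1, 5, 6}

Each tropical root is a break point of the lower envelope of the lines y = a_i + i · x (there are 5 lines, with slopes 0, 1, ..., 4). Only the lines that attain the minimum somewhere contribute to roots; other lines are dominated. Here the surviving (envelope) indices are i = 4, i = 3, i = 2, i = 1, i = 0.
Intersections between consecutive envelope lines give the roots: for adjacent envelope indices i < j the intersection is x = (a_i − a_j) / (j − i). Reading off the sorted break points: {-7, -1, 5, 6}.
Verification: at each break x_0, at least two indices attain the minimum of min_i(a_i + i · x_0).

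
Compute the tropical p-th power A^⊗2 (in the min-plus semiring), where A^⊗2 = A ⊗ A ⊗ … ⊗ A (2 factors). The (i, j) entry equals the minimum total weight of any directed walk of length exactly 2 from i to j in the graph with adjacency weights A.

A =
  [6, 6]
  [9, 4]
A^⊗2 =
  [12, 10]
  [13, 8]

Each entry (A^⊗2)_ij equals the minimum over all length-2 walks i = v_0 → v_1 → … → v_2 = j of Σ_t A[v_t][v_{t+1}]. For example, for (i, j) = (0, 1) we minimise over 2 possible intermediate vertex sequences; the minimum is 10, attained along the walk 0 → 1 → 1.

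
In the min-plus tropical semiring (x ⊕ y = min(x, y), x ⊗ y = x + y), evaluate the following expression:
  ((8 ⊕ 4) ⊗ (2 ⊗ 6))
((8 ⊕ 4) ⊗ (2 ⊗ 6)) = 12

Expand innermost to outermost. Recall ⊕ takes the minimum of its arguments and ⊗ takes their sum. Working out the expression ((8 ⊕ 4) ⊗ (2 ⊗ 6)) gives 12.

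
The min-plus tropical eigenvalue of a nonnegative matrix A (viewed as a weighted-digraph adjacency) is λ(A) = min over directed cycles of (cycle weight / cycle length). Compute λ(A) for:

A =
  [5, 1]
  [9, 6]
λ(A) = 5

Enumerate directed cycles and compute their means (weight / length). Sample:
  cycle 0 → 0: weight = 5, length = 1, mean = 5/1 ≈ 5.000
  cycle 1 → 1: weight = 6, length = 1, mean = 6/1 ≈ 6.000
  cycle 0 → 1 → 0: weight = 10, length = 2, mean = 10/2 ≈ 5.000
  cycle 1 → 0 → 1: weight = 10, length = 2, mean = 10/2 ≈ 5.000
Minimum mean = 5.000, attained e.g. along the cycle 0 → 0 with weight 5 and length 1. So λ(A) = 5/1 = 5.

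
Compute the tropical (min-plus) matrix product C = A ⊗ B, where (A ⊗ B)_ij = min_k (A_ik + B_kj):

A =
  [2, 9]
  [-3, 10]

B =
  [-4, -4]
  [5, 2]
A ⊗ B =
  [-2, -2]
  [-7, -7]

Apply the min-plus product entry-by-entry:
  C[0][0] = min over k of (A[0][0] + B[0][0] = 2 + -4 = -2, A[0][1] + B[1][0] = 9 + 5 = 14) = -2 (attained at k = 0)
  C[0][1] = min over k of (A[0][0] + B[0][1] = 2 + -4 = -2, A[0][1] + B[1][1] = 9 + 2 = 11) = -2 (attained at k = 0)
  C[1][0] = min over k of (A[1][0] + B[0][0] = -3 + -4 = -7, A[1][1] + B[1][0] = 10 + 5 = 15) = -7 (attained at k = 0)
  C[1][1] = min over k of (A[1][0] + B[0][1] = -3 + -4 = -7, A[1][1] + B[1][1] = 10 + 2 = 12) = -7 (attained at k = 0)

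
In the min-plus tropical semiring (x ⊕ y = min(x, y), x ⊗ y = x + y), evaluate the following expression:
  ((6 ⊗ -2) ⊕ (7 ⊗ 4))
((6 ⊗ -2) ⊕ (7 ⊗ 4)) = 4

Expand innermost to outermost. Recall ⊕ takes the minimum of its arguments and ⊗ takes their sum. Working out the expression ((6 ⊗ -2) ⊕ (7 ⊗ 4)) gives 4.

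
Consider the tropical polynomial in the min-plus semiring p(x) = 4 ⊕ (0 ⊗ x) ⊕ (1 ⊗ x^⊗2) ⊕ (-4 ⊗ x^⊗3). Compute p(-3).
p(-3) = -13

A tropical monomial a ⊗ x^⊗i evaluates to a + i · x. Evaluating each term at x = -3:
  Term 0 contributes 4 + 0 · -3 = 4
  Term 1 contributes 0 + 1 · -3 = -3
  Term 2 contributes 1 + 2 · -3 = -5
  Term 3 contributes -4 + 3 · -3 = -13
p(-3) = ⊕ of these = min[4, -3, -5, -13] = -13.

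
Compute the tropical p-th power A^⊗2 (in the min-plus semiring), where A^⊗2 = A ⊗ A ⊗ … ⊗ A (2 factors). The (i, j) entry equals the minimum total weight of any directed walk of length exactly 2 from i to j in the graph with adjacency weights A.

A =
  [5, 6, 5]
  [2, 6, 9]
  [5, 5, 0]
A^⊗2 =
  [8, 10, 5]
  [7, 8, 7]
  [5, 5, 0]

Each entry (A^⊗2)_ij equals the minimum over all length-2 walks i = v_0 → v_1 → … → v_2 = j of Σ_t A[v_t][v_{t+1}]. For example, for (i, j) = (0, 2) we minimise over 3 possible intermediate vertex sequences; the minimum is 5, attained along the walk 0 → 2 → 2.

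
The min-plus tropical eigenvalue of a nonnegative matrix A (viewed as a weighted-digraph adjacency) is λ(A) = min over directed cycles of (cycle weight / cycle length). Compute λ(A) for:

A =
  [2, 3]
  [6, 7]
λ(A) = 2

Enumerate directed cycles and compute their means (weight / length). Sample:
  cycle 0 → 0: weight = 2, length = 1, mean = 2/1 ≈ 2.000
  cycle 1 → 1: weight = 7, length = 1, mean = 7/1 ≈ 7.000
  cycle 0 → 1 → 0: weight = 9, length = 2, mean = 9/2 ≈ 4.500
  cycle 1 → 0 → 1: weight = 9, length = 2, mean = 9/2 ≈ 4.500
Minimum mean = 2.000, attained e.g. along the cycle 0 → 0 with weight 2 and length 1. So λ(A) = 2/1 = 2.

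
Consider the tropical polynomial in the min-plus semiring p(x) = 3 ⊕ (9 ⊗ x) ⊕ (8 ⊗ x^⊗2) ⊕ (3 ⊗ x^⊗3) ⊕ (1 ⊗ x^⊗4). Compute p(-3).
p(-3) = -11

A tropical monomial a ⊗ x^⊗i evaluates to a + i · x. Evaluating each term at x = -3:
  Term 0 contributes 3 + 0 · -3 = 3
  Term 1 contributes 9 + 1 · -3 = 6
  Term 2 contributes 8 + 2 · -3 = 2
  Term 3 contributes 3 + 3 · -3 = -6
  Term 4 contributes 1 + 4 · -3 = -11
p(-3) = ⊕ of these = min[3, 6, 2, -6, -11] = -11.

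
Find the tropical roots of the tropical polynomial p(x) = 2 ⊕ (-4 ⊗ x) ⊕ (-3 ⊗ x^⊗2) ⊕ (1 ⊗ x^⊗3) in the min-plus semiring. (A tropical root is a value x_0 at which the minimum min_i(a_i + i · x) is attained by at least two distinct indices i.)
Roots: {-4, -1, 6}

Each tropical root is a break point of the lower envelope of the lines y = a_i + i · x (there are 4 lines, with slopes 0, 1, ..., 3). Only the lines that attain the minimum somewhere contribute to roots; other lines are dominated. Here the surviving (envelope) indices are i = 3, i = 2, i = 1, i = 0.
Intersections between consecutive envelope lines give the roots: for adjacent envelope indices i < j the intersection is x = (a_i − a_j) / (j − i). Reading off the sorted break points: {-4, -1, 6}.
Verification: at each break x_0, at least two indices attain the minimum of min_i(a_i + i · x_0).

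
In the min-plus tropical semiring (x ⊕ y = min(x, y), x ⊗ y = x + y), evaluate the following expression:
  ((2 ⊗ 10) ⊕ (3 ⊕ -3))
((2 ⊗ 10) ⊕ (3 ⊕ -3)) = -3

Expand innermost to outermost. Recall ⊕ takes the minimum of its arguments and ⊗ takes their sum. Working out the expression ((2 ⊗ 10) ⊕ (3 ⊕ -3)) gives -3.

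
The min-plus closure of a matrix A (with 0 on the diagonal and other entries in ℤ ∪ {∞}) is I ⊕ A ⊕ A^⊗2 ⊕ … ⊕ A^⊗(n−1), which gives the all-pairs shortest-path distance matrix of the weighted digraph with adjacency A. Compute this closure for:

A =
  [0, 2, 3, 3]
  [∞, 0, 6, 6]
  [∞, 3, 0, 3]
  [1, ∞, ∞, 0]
Closure =
  [0, 2, 3, 3]
  [7, 0, 6, 6]
  [4, 3, 0, 3]
  [1, 3, 4, 0]

This is the Floyd-Warshall all-pairs shortest-path computation. For each intermediate vertex k = 0, 1, …, 3, update dist[i][j] ← min(dist[i][j], dist[i][k] + dist[k][j]). The final matrix gives, for each (i, j), the minimum total weight of any directed path from i to j (possibly empty when i = j).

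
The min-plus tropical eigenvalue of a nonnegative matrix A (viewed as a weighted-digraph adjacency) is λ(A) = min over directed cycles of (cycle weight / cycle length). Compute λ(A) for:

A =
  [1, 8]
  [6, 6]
λ(A) = 1

Enumerate directed cycles and compute their means (weight / length). Sample:
  cycle 0 → 0: weight = 1, length = 1, mean = 1/1 ≈ 1.000
  cycle 1 → 1: weight = 6, length = 1, mean = 6/1 ≈ 6.000
  cycle 0 → 1 → 0: weight = 14, length = 2, mean = 14/2 ≈ 7.000
  cycle 1 → 0 → 1: weight = 14, length = 2, mean = 14/2 ≈ 7.000
Minimum mean = 1.000, attained e.g. along the cycle 0 → 0 with weight 1 and length 1. So λ(A) = 1/1 = 1.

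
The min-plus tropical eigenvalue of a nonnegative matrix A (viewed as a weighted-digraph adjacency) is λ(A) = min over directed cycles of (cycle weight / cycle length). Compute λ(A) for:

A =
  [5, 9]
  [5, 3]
λ(A) = 3

Enumerate directed cycles and compute their means (weight / length). Sample:
  cycle 0 → 0: weight = 5, length = 1, mean = 5/1 ≈ 5.000
  cycle 1 → 1: weight = 3, length = 1, mean = 3/1 ≈ 3.000
  cycle 0 → 1 → 0: weight = 14, length = 2, mean = 14/2 ≈ 7.000
  cycle 1 → 0 → 1: weight = 14, length = 2, mean = 14/2 ≈ 7.000
Minimum mean = 3.000, attained e.g. along the cycle 1 → 1 with weight 3 and length 1. So λ(A) = 3/1 = 3.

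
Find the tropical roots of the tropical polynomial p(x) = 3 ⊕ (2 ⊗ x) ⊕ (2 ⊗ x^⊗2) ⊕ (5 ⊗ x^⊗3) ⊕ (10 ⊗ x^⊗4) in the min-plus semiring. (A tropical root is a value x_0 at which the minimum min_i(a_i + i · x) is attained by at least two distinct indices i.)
Roots: {-5, -3, 0, 1}

Each tropical root is a break point of the lower envelope of the lines y = a_i + i · x (there are 5 lines, with slopes 0, 1, ..., 4). Only the lines that attain the minimum somewhere contribute to roots; other lines are dominated. Here the surviving (envelope) indices are i = 4, i = 3, i = 2, i = 1, i = 0.
Intersections between consecutive envelope lines give the roots: for adjacent envelope indices i < j the intersection is x = (a_i − a_j) / (j − i). Reading off the sorted break points: {-5, -3, 0, 1}.
Verification: at each break x_0, at least two indices attain the minimum of min_i(a_i + i · x_0).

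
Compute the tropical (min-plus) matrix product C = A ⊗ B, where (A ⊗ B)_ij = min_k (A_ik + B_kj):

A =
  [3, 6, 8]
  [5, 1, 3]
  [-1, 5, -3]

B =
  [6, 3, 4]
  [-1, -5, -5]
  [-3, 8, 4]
A ⊗ B =
  [5, 1, 1]
  [0, -4, -4]
  [-6, 0, 0]

Apply the min-plus product entry-by-entry:
  C[0][0] = min over k of (A[0][0] + B[0][0] = 3 + 6 = 9, A[0][1] + B[1][0] = 6 + -1 = 5, A[0][2] + B[2][0] = 8 + -3 = 5) = 5 (attained at k = 1)
  C[0][1] = min over k of (A[0][0] + B[0][1] = 3 + 3 = 6, A[0][1] + B[1][1] = 6 + -5 = 1, A[0][2] + B[2][1] = 8 + 8 = 16) = 1 (attained at k = 1)
  C[0][2] = min over k of (A[0][0] + B[0][2] = 3 + 4 = 7, A[0][1] + B[1][2] = 6 + -5 = 1, A[0][2] + B[2][2] = 8 + 4 = 12) = 1 (attained at k = 1)
  C[1][0] = min over k of (A[1][0] + B[0][0] = 5 + 6 = 11, A[1][1] + B[1][0] = 1 + -1 = 0, A[1][2] + B[2][0] = 3 + -3 = 0) = 0 (attained at k = 1)
  C[1][1] = min over k of (A[1][0] + B[0][1] = 5 + 3 = 8, A[1][1] + B[1][1] = 1 + -5 = -4, A[1][2] + B[2][1] = 3 + 8 = 11) = -4 (attained at k = 1)
  C[1][2] = min over k of (A[1][0] + B[0][2] = 5 + 4 = 9, A[1][1] + B[1][2] = 1 + -5 = -4, A[1][2] + B[2][2] = 3 + 4 = 7) = -4 (attained at k = 1)
  C[2][0] = min over k of (A[2][0] + B[0][0] = -1 + 6 = 5, A[2][1] + B[1][0] = 5 + -1 = 4, A[2][2] + B[2][0] = -3 + -3 = -6) = -6 (attained at k = 2)
  C[2][1] = min over k of (A[2][0] + B[0][1] = -1 + 3 = 2, A[2][1] + B[1][1] = 5 + -5 = 0, A[2][2] + B[2][1] = -3 + 8 = 5) = 0 (attained at k = 1)
  C[2][2] = min over k of (A[2][0] + B[0][2] = -1 + 4 = 3, A[2][1] + B[1][2] = 5 + -5 = 0, A[2][2] + B[2][2] = -3 + 4 = 1) = 0 (attained at k = 1)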